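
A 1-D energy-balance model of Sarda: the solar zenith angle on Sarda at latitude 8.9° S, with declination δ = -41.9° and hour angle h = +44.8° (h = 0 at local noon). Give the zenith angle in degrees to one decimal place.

θ_z = 51.3°

cos θ_z = sin ϕ sin δ + cos ϕ cos δ cos h = 0.103321 + 0.521783 = 0.625104.
θ_z = arccos(0.625104) = 51.3°.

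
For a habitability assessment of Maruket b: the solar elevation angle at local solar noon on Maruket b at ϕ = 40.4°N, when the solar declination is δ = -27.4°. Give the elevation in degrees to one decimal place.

At local noon the hour angle is zero, so the zenith angle equals |ϕ − δ| = |+40.4° − (-27.400°)| = 67.800°.
Elevation = 90° − 67.800° = 22.2°.

22.2°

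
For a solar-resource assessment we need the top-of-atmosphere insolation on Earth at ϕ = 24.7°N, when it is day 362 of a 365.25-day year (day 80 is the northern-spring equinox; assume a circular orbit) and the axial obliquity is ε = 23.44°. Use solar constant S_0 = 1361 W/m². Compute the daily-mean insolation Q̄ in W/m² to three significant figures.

Q̄ ≈ 257 W/m²

Solar longitude: L_s = 360° × (362 − 80)/365.25 = 277.947°.
sin δ = sin 23.44° × sin 277.947° = -0.39397, so δ = -23.202°.
cos h₀ = −tan(+24.7°) tan(-23.202°) = 0.1972, h₀ = 1.3723 rad.
Bracket: h₀ sin ϕ sin δ + cos ϕ cos δ sin h₀ = 1.3723×0.41787×-0.39397 + 0.90851×0.91912×0.98037 = -0.225919 + 0.818638 = 0.592719.
Q̄ = (S_0/π) × [bracket] = (1361/π) × 0.592719 = 256.8 W/m².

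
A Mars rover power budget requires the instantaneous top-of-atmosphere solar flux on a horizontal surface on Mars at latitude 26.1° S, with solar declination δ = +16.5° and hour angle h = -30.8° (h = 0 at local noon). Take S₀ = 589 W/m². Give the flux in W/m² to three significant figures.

362 W/m²

cos θ_z = sin φ sin δ + cos φ cos δ cos h = -0.124949 + 0.739604 = 0.614655.
Flux = S₀ · cos θ_z = 589 × 0.614655 = 362.0 W/m².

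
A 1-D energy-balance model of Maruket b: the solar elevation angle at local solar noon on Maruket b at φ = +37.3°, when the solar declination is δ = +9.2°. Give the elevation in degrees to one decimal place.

At local noon the hour angle is zero, so the zenith angle equals |φ − δ| = |+37.3° − (+9.200°)| = 28.100°.
Elevation = 90° − 28.100° = 61.9°.

61.9°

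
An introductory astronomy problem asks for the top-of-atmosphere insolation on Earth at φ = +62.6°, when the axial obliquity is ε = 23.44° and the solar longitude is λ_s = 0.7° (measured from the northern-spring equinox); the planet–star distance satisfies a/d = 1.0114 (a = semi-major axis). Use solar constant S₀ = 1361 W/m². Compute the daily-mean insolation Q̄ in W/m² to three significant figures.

Solar declination: sin δ = sin ε · sin λ_s = sin 23.44° × sin 0.7° = 0.00486, so δ = +0.278°.
cos H₀ = −tan(+62.6°) tan(+0.278°) = -0.0094, H₀ = 1.5802 rad.
Bracket: H₀ sin φ sin δ + cos φ cos δ sin H₀ = 1.5802×0.88782×0.00486 + 0.46020×0.99999×0.99996 = 0.006818 + 0.460177 = 0.466995.
Inverse-square distance factor (a/d)² = 1.0114² = 1.022930.
Q̄ = (S₀/π) × 1.022930 × [bracket] = (1361/π) × 1.022930 × 0.466995 = 207.0 W/m².

Q̄ ≈ 207 W/m²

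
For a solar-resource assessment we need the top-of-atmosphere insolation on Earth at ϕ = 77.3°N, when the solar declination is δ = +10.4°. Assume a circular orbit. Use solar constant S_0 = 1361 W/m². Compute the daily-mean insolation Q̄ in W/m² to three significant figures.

cos h₀ = −tan(+77.3°) tan(+10.400°) = -0.8144, h₀ = 2.5225 rad.
Bracket: h₀ sin ϕ sin δ + cos ϕ cos δ sin h₀ = 2.5225×0.97553×0.18052 + 0.21985×0.98357×0.58030 = 0.444219 + 0.125483 = 0.569702.
Q̄ = (S_0/π) × [bracket] = (1361/π) × 0.569702 = 246.8 W/m².

Q̄ ≈ 247 W/m²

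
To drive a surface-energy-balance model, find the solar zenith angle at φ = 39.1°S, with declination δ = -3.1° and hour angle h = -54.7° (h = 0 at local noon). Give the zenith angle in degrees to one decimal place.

θ_z = 61.2°

cos θ_z = sin φ sin δ + cos φ cos δ cos h = 0.034106 + 0.447788 = 0.481894.
θ_z = arccos(0.481894) = 61.2°.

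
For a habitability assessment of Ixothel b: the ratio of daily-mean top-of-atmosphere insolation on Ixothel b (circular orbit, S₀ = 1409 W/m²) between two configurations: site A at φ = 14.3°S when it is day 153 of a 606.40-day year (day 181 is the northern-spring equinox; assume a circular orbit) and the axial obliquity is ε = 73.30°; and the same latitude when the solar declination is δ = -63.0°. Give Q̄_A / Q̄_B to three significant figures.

Q̄_A / Q̄_B ≈ 1.24

— Configuration A (φ=-14.3°):
Solar longitude: λ_s = 360° × (153 − 181)/606.40 = -16.623°, i.e. -16.623° + 360° = 343.377°.
sin δ = sin 73.30° × sin 343.377° = -0.27400, so δ = -15.903°.
cos H₀ = −tan(-14.3°) tan(-15.903°) = -0.0726, H₀ = 1.6435 rad.
Bracket: H₀ sin φ sin δ + cos φ cos δ sin H₀ = 1.6435×-0.24700×-0.27400 + 0.96902×0.96173×0.99736 = 0.111229 + 0.929475 = 1.040704.
Q̄ = (S₀/π) × [bracket] = (1409/π) × 1.040704 = 466.75 W/m².
— Configuration B (φ=-14.3°):
cos H₀ = −tan(-14.3°) tan(-63.000°) = -0.5003, H₀ = 2.0947 rad.
Bracket: H₀ sin φ sin δ + cos φ cos δ sin H₀ = 2.0947×-0.24700×-0.89101 + 0.96902×0.45399×0.86587 = 0.461000 + 0.380918 = 0.841918.
Q̄ = (S₀/π) × [bracket] = (1409/π) × 0.841918 = 377.60 W/m².
Ratio Q̄_A / Q̄_B = 466.75 / 377.60 = 1.236.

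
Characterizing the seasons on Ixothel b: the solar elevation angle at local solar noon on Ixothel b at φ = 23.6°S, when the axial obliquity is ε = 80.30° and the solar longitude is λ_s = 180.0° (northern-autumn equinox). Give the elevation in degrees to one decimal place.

66.4°

Solar declination: sin δ = sin ε · sin λ_s = sin 80.30° × sin 180.0° = 0.00000, so δ = +0.000°.
At local noon the hour angle is zero, so the zenith angle equals |φ − δ| = |-23.6° − (+0.000°)| = 23.600°.
Elevation = 90° − 23.600° = 66.4°.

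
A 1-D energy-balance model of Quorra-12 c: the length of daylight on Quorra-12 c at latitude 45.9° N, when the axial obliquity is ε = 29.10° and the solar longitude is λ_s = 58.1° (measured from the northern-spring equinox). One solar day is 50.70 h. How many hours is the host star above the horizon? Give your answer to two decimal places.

33.21 h

Solar declination: sin δ = sin ε · sin λ_s = sin 29.10° × sin 58.1° = 0.41288, so δ = +24.386°.
cos H₀ = −tan φ · tan δ = −tan(+45.9°) × tan(+24.386°) = -0.4678, so H₀ = 2.0576 rad = 117.89°.
Daylight = 2H₀/(2π) × 50.70 h = (2.0576/π) × 50.70 = 33.21 h.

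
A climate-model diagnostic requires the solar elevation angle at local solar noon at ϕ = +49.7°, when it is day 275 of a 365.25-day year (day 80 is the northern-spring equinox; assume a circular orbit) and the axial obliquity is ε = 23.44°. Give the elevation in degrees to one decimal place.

35.5°

Solar longitude: L_s = 360° × (275 − 80)/365.25 = 192.197°.
sin δ = sin 23.44° × sin 192.197° = -0.08404, so δ = -4.821°.
At local noon the hour angle is zero, so the zenith angle equals |ϕ − δ| = |+49.7° − (-4.821°)| = 54.521°.
Elevation = 90° − 54.521° = 35.5°.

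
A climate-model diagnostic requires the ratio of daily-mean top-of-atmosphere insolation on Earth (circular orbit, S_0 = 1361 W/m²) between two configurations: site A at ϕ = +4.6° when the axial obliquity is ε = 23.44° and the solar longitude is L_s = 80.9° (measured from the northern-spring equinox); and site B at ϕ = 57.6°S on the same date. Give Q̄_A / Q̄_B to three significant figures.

Q̄_A / Q̄_B ≈ 10.9

— Configuration A (ϕ=+4.6°):
Solar declination: sin δ = sin ε · sin L_s = sin 23.44° × sin 80.9° = 0.39278, so δ = +23.128°.
cos h₀ = −tan(+4.6°) tan(+23.128°) = -0.0344, h₀ = 1.6052 rad.
Bracket: h₀ sin ϕ sin δ + cos ϕ cos δ sin h₀ = 1.6052×0.08020×0.39278 + 0.99678×0.91963×0.99941 = 0.050565 + 0.916128 = 0.966693.
Q̄ = (S_0/π) × [bracket] = (1361/π) × 0.966693 = 418.79 W/m².
— Configuration B (ϕ=-57.6°):
cos h₀ = −tan(-57.6°) tan(+23.128°) = 0.6730, h₀ = 0.8325 rad.
Bracket: h₀ sin ϕ sin δ + cos ϕ cos δ sin h₀ = 0.8325×-0.84433×0.39278 + 0.53583×0.91963×0.73963 = -0.276087 + 0.364464 = 0.088377.
Q̄ = (S_0/π) × [bracket] = (1361/π) × 0.088377 = 38.287 W/m².
Ratio Q̄_A / Q̄_B = 418.79 / 38.287 = 10.94.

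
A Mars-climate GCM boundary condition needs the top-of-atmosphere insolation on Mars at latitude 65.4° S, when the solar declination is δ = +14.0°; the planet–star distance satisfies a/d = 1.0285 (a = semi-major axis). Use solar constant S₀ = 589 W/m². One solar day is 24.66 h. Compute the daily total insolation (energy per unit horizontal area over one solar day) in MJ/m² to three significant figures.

2.11 MJ/m²

cos H₀ = −tan(-65.4°) tan(+14.000°) = 0.5446, H₀ = 0.9949 rad.
Bracket: H₀ sin φ sin δ + cos φ cos δ sin H₀ = 0.9949×-0.90924×0.24192 + 0.41628×0.97030×0.83871 = -0.218842 + 0.338769 = 0.119927.
Inverse-square distance factor (a/d)² = 1.0285² = 1.057812.
Q̄ = (S₀/π) × 1.057812 × [bracket] = (589/π) × 1.057812 × 0.119927 = 23.784 W/m².
Daily total = Q̄ × 24.66 h × 3600 s/h = 23.784 × 24.66 × 3600 / 10⁶ = 2.111 MJ/m².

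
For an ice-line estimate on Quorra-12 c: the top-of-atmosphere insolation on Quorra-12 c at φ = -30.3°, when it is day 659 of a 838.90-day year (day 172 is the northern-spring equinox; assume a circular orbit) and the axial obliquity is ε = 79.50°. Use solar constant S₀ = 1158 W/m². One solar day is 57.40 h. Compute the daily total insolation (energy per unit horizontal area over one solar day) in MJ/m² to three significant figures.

Solar longitude: λ_s = 360° × (659 − 172)/838.90 = 208.988°.
sin δ = sin 79.50° × sin 208.988° = -0.47651, so δ = -28.458°.
cos H₀ = −tan(-30.3°) tan(-28.458°) = -0.3167, H₀ = 1.8931 rad.
Bracket: H₀ sin φ sin δ + cos φ cos δ sin H₀ = 1.8931×-0.50453×-0.47651 + 0.86340×0.87917×0.94852 = 0.455127 + 0.719998 = 1.175125.
Q̄ = (S₀/π) × [bracket] = (1158/π) × 1.175125 = 433.15 W/m².
Daily total = Q̄ × 57.40 h × 3600 s/h = 433.15 × 57.40 × 3600 / 10⁶ = 89.51 MJ/m².

89.5 MJ/m²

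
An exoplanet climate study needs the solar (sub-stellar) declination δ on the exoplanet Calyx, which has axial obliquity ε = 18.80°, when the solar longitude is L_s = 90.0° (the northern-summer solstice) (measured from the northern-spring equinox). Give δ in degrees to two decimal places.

δ = +18.80°

sin δ = sin ε · sin L_s = sin 18.80° × sin 90.0° = 0.322266.
δ = arcsin(0.322266) = +18.80°.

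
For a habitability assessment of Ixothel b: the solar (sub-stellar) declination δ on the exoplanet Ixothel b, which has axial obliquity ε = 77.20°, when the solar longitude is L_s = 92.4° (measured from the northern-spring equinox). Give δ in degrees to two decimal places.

sin δ = sin ε · sin L_s = sin 77.20° × sin 92.4° = 0.974294.
δ = arcsin(0.974294) = +76.98°.

δ = +76.98°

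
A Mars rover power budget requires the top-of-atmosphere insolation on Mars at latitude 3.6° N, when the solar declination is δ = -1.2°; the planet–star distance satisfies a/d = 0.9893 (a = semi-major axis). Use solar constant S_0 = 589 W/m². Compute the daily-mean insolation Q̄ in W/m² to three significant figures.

cos h₀ = −tan(+3.6°) tan(-1.200°) = 0.0013, h₀ = 1.5695 rad.
Bracket: h₀ sin ϕ sin δ + cos ϕ cos δ sin h₀ = 1.5695×0.06279×-0.02094 + 0.99803×0.99978×1.00000 = -0.002064 + 0.997810 = 0.995746.
Inverse-square distance factor (a/d)² = 0.9893² = 0.978714.
Q̄ = (S_0/π) × 0.978714 × [bracket] = (589/π) × 0.978714 × 0.995746 = 182.7 W/m².

Q̄ ≈ 183 W/m²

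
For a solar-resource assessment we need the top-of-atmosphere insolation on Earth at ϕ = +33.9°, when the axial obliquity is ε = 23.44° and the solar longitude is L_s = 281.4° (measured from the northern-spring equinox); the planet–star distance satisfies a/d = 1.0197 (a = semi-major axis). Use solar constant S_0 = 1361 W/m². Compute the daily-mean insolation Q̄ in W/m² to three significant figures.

Solar declination: sin δ = sin ε · sin L_s = sin 23.44° × sin 281.4° = -0.38994, so δ = -22.951°.
cos h₀ = −tan(+33.9°) tan(-22.951°) = 0.2846, h₀ = 1.2823 rad.
Bracket: h₀ sin ϕ sin δ + cos ϕ cos δ sin h₀ = 1.2823×0.55775×-0.38994 + 0.83001×0.92084×0.95866 = -0.278886 + 0.732710 = 0.453824.
Inverse-square distance factor (a/d)² = 1.0197² = 1.039788.
Q̄ = (S_0/π) × 1.039788 × [bracket] = (1361/π) × 1.039788 × 0.453824 = 204.4 W/m².

Q̄ ≈ 204 W/m²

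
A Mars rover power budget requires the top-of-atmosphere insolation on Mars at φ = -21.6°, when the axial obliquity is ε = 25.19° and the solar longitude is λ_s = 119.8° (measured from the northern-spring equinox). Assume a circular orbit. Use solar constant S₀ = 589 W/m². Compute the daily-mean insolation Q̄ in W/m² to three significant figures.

Solar declination: sin δ = sin ε · sin λ_s = sin 25.19° × sin 119.8° = 0.36934, so δ = +21.675°.
cos H₀ = −tan(-21.6°) tan(+21.675°) = 0.1574, H₀ = 1.4128 rad.
Bracket: H₀ sin φ sin δ + cos φ cos δ sin H₀ = 1.4128×-0.36812×0.36934 + 0.92978×0.92929×0.98754 = -0.192086 + 0.853269 = 0.661183.
Q̄ = (S₀/π) × [bracket] = (589/π) × 0.661183 = 124.0 W/m².

Q̄ ≈ 124 W/m²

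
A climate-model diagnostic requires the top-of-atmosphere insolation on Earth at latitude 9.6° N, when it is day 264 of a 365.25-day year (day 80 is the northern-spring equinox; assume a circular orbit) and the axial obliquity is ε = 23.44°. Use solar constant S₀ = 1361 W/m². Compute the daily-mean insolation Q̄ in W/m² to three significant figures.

Solar longitude: λ_s = 360° × (264 − 80)/365.25 = 181.355°.
sin δ = sin 23.44° × sin 181.355° = -0.00941, so δ = -0.539°.
cos H₀ = −tan(+9.6°) tan(-0.539°) = 0.0016, H₀ = 1.5692 rad.
Bracket: H₀ sin φ sin δ + cos φ cos δ sin H₀ = 1.5692×0.16677×-0.00941 + 0.98600×0.99996×1.00000 = -0.002463 + 0.985961 = 0.983498.
Q̄ = (S₀/π) × [bracket] = (1361/π) × 0.983498 = 426.1 W/m².

Q̄ ≈ 426 W/m²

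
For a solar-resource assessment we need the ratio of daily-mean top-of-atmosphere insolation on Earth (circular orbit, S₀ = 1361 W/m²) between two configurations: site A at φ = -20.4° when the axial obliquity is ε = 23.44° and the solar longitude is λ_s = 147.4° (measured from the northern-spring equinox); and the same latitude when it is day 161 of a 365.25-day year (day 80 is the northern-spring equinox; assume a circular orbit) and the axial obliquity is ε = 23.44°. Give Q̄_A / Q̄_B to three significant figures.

Q̄_A / Q̄_B ≈ 1.22

— Configuration A (φ=-20.4°):
Solar declination: sin δ = sin ε · sin λ_s = sin 23.44° × sin 147.4° = 0.21432, so δ = +12.375°.
cos H₀ = −tan(-20.4°) tan(+12.375°) = 0.0816, H₀ = 1.4891 rad.
Bracket: H₀ sin φ sin δ + cos φ cos δ sin H₀ = 1.4891×-0.34857×0.21432 + 0.93728×0.97676×0.99667 = -0.111244 + 0.912449 = 0.801205.
Q̄ = (S₀/π) × [bracket] = (1361/π) × 0.801205 = 347.10 W/m².
— Configuration B (φ=-20.4°):
Solar longitude: λ_s = 360° × (161 − 80)/365.25 = 79.836°.
sin δ = sin 23.44° × sin 79.836° = 0.39155, so δ = +23.051°.
cos H₀ = −tan(-20.4°) tan(+23.051°) = 0.1582, H₀ = 1.4119 rad.
Bracket: H₀ sin φ sin δ + cos φ cos δ sin H₀ = 1.4119×-0.34857×0.39155 + 0.93728×0.92016×0.98740 = -0.192700 + 0.851581 = 0.658881.
Q̄ = (S₀/π) × [bracket] = (1361/π) × 0.658881 = 285.44 W/m².
Ratio Q̄_A / Q̄_B = 347.10 / 285.44 = 1.216.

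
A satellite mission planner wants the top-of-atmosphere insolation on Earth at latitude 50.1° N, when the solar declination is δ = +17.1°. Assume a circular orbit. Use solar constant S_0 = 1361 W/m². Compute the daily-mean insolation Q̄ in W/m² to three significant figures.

cos h₀ = −tan(+50.1°) tan(+17.100°) = -0.3679, h₀ = 1.9476 rad.
Bracket: h₀ sin ϕ sin δ + cos ϕ cos δ sin h₀ = 1.9476×0.76717×0.29404 + 0.64145×0.95579×0.92985 = 0.439337 + 0.570083 = 1.009420.
Q̄ = (S_0/π) × [bracket] = (1361/π) × 1.009420 = 437.3 W/m².

Q̄ ≈ 437 W/m²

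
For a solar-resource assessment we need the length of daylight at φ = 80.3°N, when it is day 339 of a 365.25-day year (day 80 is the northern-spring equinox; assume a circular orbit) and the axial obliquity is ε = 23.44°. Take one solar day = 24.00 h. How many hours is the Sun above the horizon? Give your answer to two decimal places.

Solar longitude: λ_s = 360° × (339 − 80)/365.25 = 255.277°.
sin δ = sin 23.44° × sin 255.277° = -0.38473, so δ = -22.627°.
cos H₀ = −tan φ · tan δ = 2.4384 ≥ 1, so the Sun never rises (polar night) and H₀ = 0.
Daylight = 2H₀/(2π) × 24.00 h = (0.0000/π) × 24.00 = 0.00 h.

0.00 h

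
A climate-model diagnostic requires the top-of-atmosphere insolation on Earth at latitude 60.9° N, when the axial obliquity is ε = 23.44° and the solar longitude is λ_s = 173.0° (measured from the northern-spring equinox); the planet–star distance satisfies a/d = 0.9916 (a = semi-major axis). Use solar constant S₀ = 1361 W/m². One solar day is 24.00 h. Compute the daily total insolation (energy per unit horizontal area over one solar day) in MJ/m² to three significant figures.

Solar declination: sin δ = sin ε · sin λ_s = sin 23.44° × sin 173.0° = 0.04848, so δ = +2.779°.
cos H₀ = −tan(+60.9°) tan(+2.779°) = -0.0872, H₀ = 1.6581 rad.
Bracket: H₀ sin φ sin δ + cos φ cos δ sin H₀ = 1.6581×0.87377×0.04848 + 0.48634×0.99882×0.99619 = 0.070238 + 0.483915 = 0.554153.
Inverse-square distance factor (a/d)² = 0.9916² = 0.983271.
Q̄ = (S₀/π) × 0.983271 × [bracket] = (1361/π) × 0.983271 × 0.554153 = 236.05 W/m².
Daily total = Q̄ × 24.00 h × 3600 s/h = 236.05 × 24.00 × 3600 / 10⁶ = 20.39 MJ/m².

20.4 MJ/m²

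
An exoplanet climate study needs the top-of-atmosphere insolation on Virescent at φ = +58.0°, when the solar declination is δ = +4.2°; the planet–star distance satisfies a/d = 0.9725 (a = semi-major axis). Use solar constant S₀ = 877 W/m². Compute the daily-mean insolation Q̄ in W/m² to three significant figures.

Q̄ ≈ 166 W/m²

cos H₀ = −tan(+58.0°) tan(+4.200°) = -0.1175, H₀ = 1.6886 rad.
Bracket: H₀ sin φ sin δ + cos φ cos δ sin H₀ = 1.6886×0.84805×0.07324 + 0.52992×0.99731×0.99307 = 0.104881 + 0.524832 = 0.629713.
Inverse-square distance factor (a/d)² = 0.9725² = 0.945756.
Q̄ = (S₀/π) × 0.945756 × [bracket] = (877/π) × 0.945756 × 0.629713 = 166.3 W/m².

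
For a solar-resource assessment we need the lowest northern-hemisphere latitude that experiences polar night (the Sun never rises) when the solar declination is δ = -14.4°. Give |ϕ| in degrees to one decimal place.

Polar night requires cos h₀ = −tan ϕ tan δ ≥ 1, i.e. tan ϕ tan δ ≤ −1.
The boundary is |tan ϕ| · |tan δ| = 1, so |ϕ| = 90° − |δ| = 90° − 14.4° = 75.6° in the northern hemisphere.

|ϕ| = 75.6°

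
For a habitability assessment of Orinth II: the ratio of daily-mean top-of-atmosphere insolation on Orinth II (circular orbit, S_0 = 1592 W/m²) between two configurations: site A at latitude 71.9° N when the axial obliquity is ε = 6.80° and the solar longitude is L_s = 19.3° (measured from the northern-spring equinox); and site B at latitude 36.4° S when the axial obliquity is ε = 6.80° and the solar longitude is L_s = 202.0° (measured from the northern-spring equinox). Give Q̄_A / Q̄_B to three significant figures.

— Configuration A (ϕ=+71.9°):
Solar declination: sin δ = sin ε · sin L_s = sin 6.80° × sin 19.3° = 0.03913, so δ = +2.243°.
cos h₀ = −tan(+71.9°) tan(+2.243°) = -0.1198, h₀ = 1.6909 rad.
Bracket: h₀ sin ϕ sin δ + cos ϕ cos δ sin h₀ = 1.6909×0.95052×0.03913 + 0.31068×0.99923×0.99280 = 0.062891 + 0.308206 = 0.371097.
Q̄ = (S_0/π) × [bracket] = (1592/π) × 0.371097 = 188.05 W/m².
— Configuration B (ϕ=-36.4°):
Solar declination: sin δ = sin ε · sin L_s = sin 6.80° × sin 202.0° = -0.04435, so δ = -2.542°.
cos h₀ = −tan(-36.4°) tan(-2.542°) = -0.0327, h₀ = 1.6035 rad.
Bracket: h₀ sin ϕ sin δ + cos ϕ cos δ sin h₀ = 1.6035×-0.59342×-0.04435 + 0.80489×0.99902×0.99946 = 0.042201 + 0.803667 = 0.845868.
Q̄ = (S_0/π) × [bracket] = (1592/π) × 0.845868 = 428.64 W/m².
Ratio Q̄_A / Q̄_B = 188.05 / 428.64 = 0.4387.

Q̄_A / Q̄_B ≈ 0.439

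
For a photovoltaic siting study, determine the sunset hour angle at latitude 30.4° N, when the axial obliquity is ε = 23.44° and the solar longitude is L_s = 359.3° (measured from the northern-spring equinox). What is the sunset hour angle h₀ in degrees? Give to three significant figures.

h₀ = 89.8°

Solar declination: sin δ = sin ε · sin L_s = sin 23.44° × sin 359.3° = -0.00486, so δ = -0.278°.
cos h₀ = −tan ϕ · tan δ = −tan(+30.4°) × tan(-0.278°) = 0.0029, so h₀ = 1.5679 rad = 89.84°.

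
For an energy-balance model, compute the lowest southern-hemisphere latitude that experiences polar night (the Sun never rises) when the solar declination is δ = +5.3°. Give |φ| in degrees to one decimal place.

Polar night requires cos H₀ = −tan φ tan δ ≥ 1, i.e. tan φ tan δ ≤ −1.
The boundary is |tan φ| · |tan δ| = 1, so |φ| = 90° − |δ| = 90° − 5.3° = 84.7° in the southern hemisphere.

|φ| = 84.7°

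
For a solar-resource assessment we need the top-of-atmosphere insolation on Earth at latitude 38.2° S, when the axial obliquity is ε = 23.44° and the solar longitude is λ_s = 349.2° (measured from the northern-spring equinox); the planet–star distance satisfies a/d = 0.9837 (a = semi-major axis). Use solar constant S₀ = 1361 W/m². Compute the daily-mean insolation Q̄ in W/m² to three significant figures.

Solar declination: sin δ = sin ε · sin λ_s = sin 23.44° × sin 349.2° = -0.07454, so δ = -4.275°.
cos H₀ = −tan(-38.2°) tan(-4.275°) = -0.0588, H₀ = 1.6296 rad.
Bracket: H₀ sin φ sin δ + cos φ cos δ sin H₀ = 1.6296×-0.61841×-0.07454 + 0.78586×0.99722×0.99827 = 0.075119 + 0.782320 = 0.857439.
Inverse-square distance factor (a/d)² = 0.9837² = 0.967666.
Q̄ = (S₀/π) × 0.967666 × [bracket] = (1361/π) × 0.967666 × 0.857439 = 359.4 W/m².

Q̄ ≈ 359 W/m²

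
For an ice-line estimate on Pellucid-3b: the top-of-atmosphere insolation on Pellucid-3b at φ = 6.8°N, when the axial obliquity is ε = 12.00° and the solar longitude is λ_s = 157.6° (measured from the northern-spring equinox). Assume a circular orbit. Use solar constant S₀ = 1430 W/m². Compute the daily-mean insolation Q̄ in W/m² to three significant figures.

Solar declination: sin δ = sin ε · sin λ_s = sin 12.00° × sin 157.6° = 0.07923, so δ = +4.544°.
cos H₀ = −tan(+6.8°) tan(+4.544°) = -0.0095, H₀ = 1.5803 rad.
Bracket: H₀ sin φ sin δ + cos φ cos δ sin H₀ = 1.5803×0.11840×0.07923 + 0.99297×0.99686×0.99996 = 0.014825 + 0.989812 = 1.004637.
Q̄ = (S₀/π) × [bracket] = (1430/π) × 1.004637 = 457.3 W/m².

Q̄ ≈ 457 W/m²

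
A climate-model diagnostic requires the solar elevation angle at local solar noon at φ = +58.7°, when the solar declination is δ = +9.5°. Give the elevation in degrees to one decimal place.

At local noon the hour angle is zero, so the zenith angle equals |φ − δ| = |+58.7° − (+9.500°)| = 49.200°.
Elevation = 90° − 49.200° = 40.8°.

40.8°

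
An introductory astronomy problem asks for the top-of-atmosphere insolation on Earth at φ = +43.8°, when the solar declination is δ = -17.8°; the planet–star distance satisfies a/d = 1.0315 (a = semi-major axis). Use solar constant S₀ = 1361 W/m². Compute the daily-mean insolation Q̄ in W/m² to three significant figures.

cos H₀ = −tan(+43.8°) tan(-17.800°) = 0.3079, H₀ = 1.2578 rad.
Bracket: H₀ sin φ sin δ + cos φ cos δ sin H₀ = 1.2578×0.69214×-0.30570 + 0.72176×0.95213×0.95142 = -0.266134 + 0.653825 = 0.387691.
Inverse-square distance factor (a/d)² = 1.0315² = 1.063992.
Q̄ = (S₀/π) × 1.063992 × [bracket] = (1361/π) × 1.063992 × 0.387691 = 178.7 W/m².

Q̄ ≈ 179 W/m²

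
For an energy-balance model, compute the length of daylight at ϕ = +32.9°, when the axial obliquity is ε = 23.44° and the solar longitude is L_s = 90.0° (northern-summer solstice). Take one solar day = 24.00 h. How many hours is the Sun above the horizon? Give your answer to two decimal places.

Solar declination: sin δ = sin ε · sin L_s = sin 23.44° × sin 90.0° = 0.39779, so δ = +23.440°.
cos h₀ = −tan ϕ · tan δ = −tan(+32.9°) × tan(+23.440°) = -0.2805, so h₀ = 1.8551 rad = 106.29°.
Daylight = 2h₀/(2π) × 24.00 h = (1.8551/π) × 24.00 = 14.17 h.

14.17 h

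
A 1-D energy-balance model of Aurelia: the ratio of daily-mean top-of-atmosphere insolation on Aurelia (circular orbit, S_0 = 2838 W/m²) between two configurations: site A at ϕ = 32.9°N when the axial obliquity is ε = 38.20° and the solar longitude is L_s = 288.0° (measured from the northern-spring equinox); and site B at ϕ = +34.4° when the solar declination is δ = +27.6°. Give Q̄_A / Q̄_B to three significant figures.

— Configuration A (ϕ=+32.9°):
Solar declination: sin δ = sin ε · sin L_s = sin 38.20° × sin 288.0° = -0.58814, so δ = -36.025°.
cos h₀ = −tan(+32.9°) tan(-36.025°) = 0.4705, h₀ = 1.0810 rad.
Bracket: h₀ sin ϕ sin δ + cos ϕ cos δ sin h₀ = 1.0810×0.54317×-0.58814 + 0.83962×0.80876×0.88242 = -0.345336 + 0.599208 = 0.253872.
Q̄ = (S_0/π) × [bracket] = (2838/π) × 0.253872 = 229.34 W/m².
— Configuration B (ϕ=+34.4°):
cos h₀ = −tan(+34.4°) tan(+27.600°) = -0.3580, h₀ = 1.9369 rad.
Bracket: h₀ sin ϕ sin δ + cos ϕ cos δ sin h₀ = 1.9369×0.56497×0.46330 + 0.82511×0.88620×0.93374 = 0.506985 + 0.682762 = 1.189747.
Q̄ = (S_0/π) × [bracket] = (2838/π) × 1.189747 = 1074.8 W/m².
Ratio Q̄_A / Q̄_B = 229.34 / 1074.8 = 0.2134.

Q̄_A / Q̄_B ≈ 0.213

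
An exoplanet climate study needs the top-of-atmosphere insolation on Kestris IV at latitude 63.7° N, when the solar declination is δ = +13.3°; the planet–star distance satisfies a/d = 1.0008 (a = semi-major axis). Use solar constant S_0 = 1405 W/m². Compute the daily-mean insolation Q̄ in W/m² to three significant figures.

Q̄ ≈ 361 W/m²

cos h₀ = −tan(+63.7°) tan(+13.300°) = -0.4783, h₀ = 2.0695 rad.
Bracket: h₀ sin ϕ sin δ + cos ϕ cos δ sin h₀ = 2.0695×0.89649×0.23005 + 0.44307×0.97318×0.87820 = 0.426809 + 0.378668 = 0.805477.
Inverse-square distance factor (a/d)² = 1.0008² = 1.001601.
Q̄ = (S_0/π) × 1.001601 × [bracket] = (1405/π) × 1.001601 × 0.805477 = 360.8 W/m².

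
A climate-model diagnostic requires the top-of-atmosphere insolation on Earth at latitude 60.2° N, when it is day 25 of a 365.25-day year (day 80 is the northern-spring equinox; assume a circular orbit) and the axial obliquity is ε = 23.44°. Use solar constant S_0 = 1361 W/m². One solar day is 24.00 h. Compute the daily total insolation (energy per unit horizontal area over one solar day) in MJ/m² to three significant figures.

Solar longitude: L_s = 360° × (25 − 80)/365.25 = -54.209°, i.e. -54.209° + 360° = 305.791°.
sin δ = sin 23.44° × sin 305.791° = -0.32267, so δ = -18.824°.
cos h₀ = −tan(+60.2°) tan(-18.824°) = 0.5953, h₀ = 0.9332 rad.
Bracket: h₀ sin ϕ sin δ + cos ϕ cos δ sin h₀ = 0.9332×0.86777×-0.32267 + 0.49697×0.94651×0.80354 = -0.261299 + 0.377975 = 0.116676.
Q̄ = (S_0/π) × [bracket] = (1361/π) × 0.116676 = 50.546 W/m².
Daily total = Q̄ × 24.00 h × 3600 s/h = 50.546 × 24.00 × 3600 / 10⁶ = 4.367 MJ/m².

4.37 MJ/m²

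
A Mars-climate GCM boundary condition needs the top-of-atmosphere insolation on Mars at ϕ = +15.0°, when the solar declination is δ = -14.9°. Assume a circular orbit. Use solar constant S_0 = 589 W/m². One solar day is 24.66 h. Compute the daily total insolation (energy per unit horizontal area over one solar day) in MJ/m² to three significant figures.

13.8 MJ/m²

cos h₀ = −tan(+15.0°) tan(-14.900°) = 0.0713, h₀ = 1.4994 rad.
Bracket: h₀ sin ϕ sin δ + cos ϕ cos δ sin h₀ = 1.4994×0.25882×-0.25713 + 0.96593×0.96638×0.99746 = -0.099786 + 0.931084 = 0.831298.
Q̄ = (S_0/π) × [bracket] = (589/π) × 0.831298 = 155.86 W/m².
Daily total = Q̄ × 24.66 h × 3600 s/h = 155.86 × 24.66 × 3600 / 10⁶ = 13.84 MJ/m².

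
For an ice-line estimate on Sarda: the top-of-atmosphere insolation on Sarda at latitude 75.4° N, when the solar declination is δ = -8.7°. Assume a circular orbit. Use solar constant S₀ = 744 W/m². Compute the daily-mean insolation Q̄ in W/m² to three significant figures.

cos H₀ = −tan(+75.4°) tan(-8.700°) = 0.5875, H₀ = 0.9429 rad.
Bracket: H₀ sin φ sin δ + cos φ cos δ sin H₀ = 0.9429×0.96771×-0.15126 + 0.25207×0.98849×0.80925 = -0.138018 + 0.201640 = 0.063622.
Q̄ = (S₀/π) × [bracket] = (744/π) × 0.063622 = 15.07 W/m².

Q̄ ≈ 15.1 W/m²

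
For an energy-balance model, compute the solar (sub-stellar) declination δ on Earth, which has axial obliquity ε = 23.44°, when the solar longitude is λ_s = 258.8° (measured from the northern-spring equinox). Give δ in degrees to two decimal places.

sin δ = sin ε · sin λ_s = sin 23.44° × sin 258.8° = -0.390213.
δ = arcsin(-0.390213) = -22.97°.

δ = -22.97°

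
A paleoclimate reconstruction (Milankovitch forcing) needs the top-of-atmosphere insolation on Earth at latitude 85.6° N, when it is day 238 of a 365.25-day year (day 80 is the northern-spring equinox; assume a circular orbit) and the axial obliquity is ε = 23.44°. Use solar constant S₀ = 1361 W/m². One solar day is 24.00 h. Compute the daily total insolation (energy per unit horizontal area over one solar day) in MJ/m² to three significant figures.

Solar longitude: λ_s = 360° × (238 − 80)/365.25 = 155.729°.
sin δ = sin 23.44° × sin 155.729° = 0.16351, so δ = +9.411°.
cos H₀ = −tan(+85.6°) tan(+9.411°) = -2.1540 ≤ −1 ⇒ polar day, H₀ = π.
Bracket: H₀ sin φ sin δ + cos φ cos δ sin H₀ = 3.1416×0.99705×0.16351 + 0.07672×0.98654×0.00000 = 0.512168 + 0.000000 = 0.512168.
Q̄ = (S₀/π) × [bracket] = (1361/π) × 0.512168 = 221.88 W/m².
Daily total = Q̄ × 24.00 h × 3600 s/h = 221.88 × 24.00 × 3600 / 10⁶ = 19.17 MJ/m².

19.2 MJ/m²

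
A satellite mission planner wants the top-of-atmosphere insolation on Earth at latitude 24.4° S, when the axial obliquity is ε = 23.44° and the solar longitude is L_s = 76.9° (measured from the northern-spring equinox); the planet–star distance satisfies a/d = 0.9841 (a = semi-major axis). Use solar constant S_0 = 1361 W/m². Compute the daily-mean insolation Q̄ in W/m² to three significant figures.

Solar declination: sin δ = sin ε · sin L_s = sin 23.44° × sin 76.9° = 0.38744, so δ = +22.795°.
cos h₀ = −tan(-24.4°) tan(+22.795°) = 0.1906, h₀ = 1.3790 rad.
Bracket: h₀ sin ϕ sin δ + cos ϕ cos δ sin h₀ = 1.3790×-0.41310×0.38744 + 0.91068×0.92190×0.98166 = -0.220711 + 0.824158 = 0.603447.
Inverse-square distance factor (a/d)² = 0.9841² = 0.968453.
Q̄ = (S_0/π) × 0.968453 × [bracket] = (1361/π) × 0.968453 × 0.603447 = 253.2 W/m².

Q̄ ≈ 253 W/m²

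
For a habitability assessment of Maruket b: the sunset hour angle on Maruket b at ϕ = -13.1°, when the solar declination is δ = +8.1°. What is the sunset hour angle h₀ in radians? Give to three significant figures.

cos h₀ = −tan ϕ · tan δ = −tan(-13.1°) × tan(+8.100°) = 0.0331, so h₀ = 1.5377 rad = 88.10°.

h₀ = 1.54 rad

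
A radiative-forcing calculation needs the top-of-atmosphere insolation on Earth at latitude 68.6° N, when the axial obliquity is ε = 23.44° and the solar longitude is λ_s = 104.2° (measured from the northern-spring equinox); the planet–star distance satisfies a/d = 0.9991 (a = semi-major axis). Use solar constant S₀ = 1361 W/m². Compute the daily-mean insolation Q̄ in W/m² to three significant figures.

Solar declination: sin δ = sin ε · sin λ_s = sin 23.44° × sin 104.2° = 0.38563, so δ = +22.683°.
cos H₀ = −tan(+68.6°) tan(+22.683°) = -1.0665 ≤ −1 ⇒ polar day, H₀ = π.
Bracket: H₀ sin φ sin δ + cos φ cos δ sin H₀ = 3.1416×0.93106×0.38563 + 0.36488×0.92265×0.00000 = 1.127975 + 0.000000 = 1.127975.
Inverse-square distance factor (a/d)² = 0.9991² = 0.998201.
Q̄ = (S₀/π) × 0.998201 × [bracket] = (1361/π) × 0.998201 × 1.127975 = 487.8 W/m².

Q̄ ≈ 488 W/m²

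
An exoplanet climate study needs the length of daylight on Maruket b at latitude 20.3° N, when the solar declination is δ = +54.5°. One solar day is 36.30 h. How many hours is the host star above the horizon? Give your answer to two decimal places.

cos H₀ = −tan φ · tan δ = −tan(+20.3°) × tan(+54.500°) = -0.5186, so H₀ = 2.1160 rad = 121.24°.
Daylight = 2H₀/(2π) × 36.30 h = (2.1160/π) × 36.30 = 24.45 h.

24.45 h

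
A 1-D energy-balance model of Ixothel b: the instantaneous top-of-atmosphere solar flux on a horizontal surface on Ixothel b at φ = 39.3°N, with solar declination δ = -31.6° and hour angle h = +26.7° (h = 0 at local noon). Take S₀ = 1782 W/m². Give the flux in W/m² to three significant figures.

458 W/m²

cos θ_z = sin φ sin δ + cos φ cos δ cos h = -0.331883 + 0.588822 = 0.256939.
Flux = S₀ · cos θ_z = 1782 × 0.256939 = 457.9 W/m².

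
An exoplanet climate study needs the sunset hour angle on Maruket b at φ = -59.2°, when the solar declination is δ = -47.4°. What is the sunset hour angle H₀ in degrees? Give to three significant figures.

Sunrise equation: cos H₀ = −tan φ · tan δ = -1.8243 ≤ −1, so the host star never sets (polar day) and H₀ = π.

H₀ = 180°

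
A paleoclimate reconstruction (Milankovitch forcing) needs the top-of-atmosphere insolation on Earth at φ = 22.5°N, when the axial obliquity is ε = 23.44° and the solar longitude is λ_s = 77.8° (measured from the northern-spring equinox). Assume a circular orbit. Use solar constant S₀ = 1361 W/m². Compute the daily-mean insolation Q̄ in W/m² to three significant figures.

Q̄ ≈ 476 W/m²

Solar declination: sin δ = sin ε · sin λ_s = sin 23.44° × sin 77.8° = 0.38880, so δ = +22.880°.
cos H₀ = −tan(+22.5°) tan(+22.880°) = -0.1748, H₀ = 1.7465 rad.
Bracket: H₀ sin φ sin δ + cos φ cos δ sin H₀ = 1.7465×0.38268×0.38880 + 0.92388×0.92132×0.98460 = 0.259855 + 0.838081 = 1.097936.
Q̄ = (S₀/π) × [bracket] = (1361/π) × 1.097936 = 475.6 W/m².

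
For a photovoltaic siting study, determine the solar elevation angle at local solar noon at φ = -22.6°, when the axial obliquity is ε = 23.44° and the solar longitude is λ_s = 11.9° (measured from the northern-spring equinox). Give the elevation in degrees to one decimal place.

62.7°

Solar declination: sin δ = sin ε · sin λ_s = sin 23.44° × sin 11.9° = 0.08203, so δ = +4.705°.
At local noon the hour angle is zero, so the zenith angle equals |φ − δ| = |-22.6° − (+4.705°)| = 27.305°.
Elevation = 90° − 27.305° = 62.7°.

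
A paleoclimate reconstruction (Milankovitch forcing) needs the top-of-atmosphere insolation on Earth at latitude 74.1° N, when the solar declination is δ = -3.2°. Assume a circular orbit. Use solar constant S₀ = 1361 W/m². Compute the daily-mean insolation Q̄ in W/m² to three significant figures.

Q̄ ≈ 84.3 W/m²

cos H₀ = −tan(+74.1°) tan(-3.200°) = 0.1963, H₀ = 1.3732 rad.
Bracket: H₀ sin φ sin δ + cos φ cos δ sin H₀ = 1.3732×0.96174×-0.05582 + 0.27396×0.99844×0.98055 = -0.073719 + 0.268212 = 0.194493.
Q̄ = (S₀/π) × [bracket] = (1361/π) × 0.194493 = 84.26 W/m².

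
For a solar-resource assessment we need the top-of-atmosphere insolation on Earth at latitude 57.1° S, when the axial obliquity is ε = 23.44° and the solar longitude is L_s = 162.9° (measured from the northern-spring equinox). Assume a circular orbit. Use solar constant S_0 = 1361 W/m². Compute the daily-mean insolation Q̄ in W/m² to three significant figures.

Q̄ ≈ 171 W/m²

Solar declination: sin δ = sin ε · sin L_s = sin 23.44° × sin 162.9° = 0.11697, so δ = +6.717°.
cos h₀ = −tan(-57.1°) tan(+6.717°) = 0.1821, h₀ = 1.3877 rad.
Bracket: h₀ sin ϕ sin δ + cos ϕ cos δ sin h₀ = 1.3877×-0.83962×0.11697 + 0.54317×0.99314×0.98329 = -0.136287 + 0.530430 = 0.394143.
Q̄ = (S_0/π) × [bracket] = (1361/π) × 0.394143 = 170.8 W/m².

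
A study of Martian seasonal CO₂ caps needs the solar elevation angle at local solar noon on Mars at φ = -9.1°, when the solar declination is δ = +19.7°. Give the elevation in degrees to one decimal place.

At local noon the hour angle is zero, so the zenith angle equals |φ − δ| = |-9.1° − (+19.700°)| = 28.800°.
Elevation = 90° − 28.800° = 61.2°.

61.2°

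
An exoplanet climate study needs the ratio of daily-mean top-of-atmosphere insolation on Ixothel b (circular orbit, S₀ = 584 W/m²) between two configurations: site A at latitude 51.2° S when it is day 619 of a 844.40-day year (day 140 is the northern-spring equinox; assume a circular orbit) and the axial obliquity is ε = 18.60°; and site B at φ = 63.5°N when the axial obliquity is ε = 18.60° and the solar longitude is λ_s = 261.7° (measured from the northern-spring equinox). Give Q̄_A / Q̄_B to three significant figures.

Q̄_A / Q̄_B ≈ 10.1

— Configuration A (φ=-51.2°):
Solar longitude: λ_s = 360° × (619 − 140)/844.40 = 204.216°.
sin δ = sin 18.60° × sin 204.216° = -0.13083, so δ = -7.518°.
cos H₀ = −tan(-51.2°) tan(-7.518°) = -0.1641, H₀ = 1.7357 rad.
Bracket: H₀ sin φ sin δ + cos φ cos δ sin H₀ = 1.7357×-0.77934×-0.13083 + 0.62660×0.99140×0.98644 = 0.176974 + 0.612788 = 0.789762.
Q̄ = (S₀/π) × [bracket] = (584/π) × 0.789762 = 146.81 W/m².
— Configuration B (φ=+63.5°):
Solar declination: sin δ = sin ε · sin λ_s = sin 18.60° × sin 261.7° = -0.31562, so δ = -18.398°.
cos H₀ = −tan(+63.5°) tan(-18.398°) = 0.6671, H₀ = 0.8404 rad.
Bracket: H₀ sin φ sin δ + cos φ cos δ sin H₀ = 0.8404×0.89493×-0.31562 + 0.44620×0.94889×0.74494 = -0.237378 + 0.315404 = 0.078026.
Q̄ = (S₀/π) × [bracket] = (584/π) × 0.078026 = 14.504 W/m².
Ratio Q̄_A / Q̄_B = 146.81 / 14.504 = 10.12.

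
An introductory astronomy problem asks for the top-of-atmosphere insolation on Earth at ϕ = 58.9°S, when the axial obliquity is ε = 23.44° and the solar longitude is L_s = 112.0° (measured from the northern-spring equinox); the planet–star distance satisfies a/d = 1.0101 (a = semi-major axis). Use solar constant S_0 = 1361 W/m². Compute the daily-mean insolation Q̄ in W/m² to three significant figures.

Q̄ ≈ 40.8 W/m²

Solar declination: sin δ = sin ε · sin L_s = sin 23.44° × sin 112.0° = 0.36882, so δ = +21.643°.
cos h₀ = −tan(-58.9°) tan(+21.643°) = 0.6578, h₀ = 0.8529 rad.
Bracket: h₀ sin ϕ sin δ + cos ϕ cos δ sin h₀ = 0.8529×-0.85627×0.36882 + 0.51653×0.92950×0.75321 = -0.269354 + 0.361627 = 0.092273.
Inverse-square distance factor (a/d)² = 1.0101² = 1.020302.
Q̄ = (S_0/π) × 1.020302 × [bracket] = (1361/π) × 1.020302 × 0.092273 = 40.79 W/m².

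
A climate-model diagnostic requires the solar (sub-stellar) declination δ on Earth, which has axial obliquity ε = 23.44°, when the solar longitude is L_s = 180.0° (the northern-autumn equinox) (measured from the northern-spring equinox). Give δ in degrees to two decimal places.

δ = +0.00°

sin δ = sin ε · sin L_s = sin 23.44° × sin 180.0° = 0.000000.
δ = arcsin(0.000000) = +0.00°.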